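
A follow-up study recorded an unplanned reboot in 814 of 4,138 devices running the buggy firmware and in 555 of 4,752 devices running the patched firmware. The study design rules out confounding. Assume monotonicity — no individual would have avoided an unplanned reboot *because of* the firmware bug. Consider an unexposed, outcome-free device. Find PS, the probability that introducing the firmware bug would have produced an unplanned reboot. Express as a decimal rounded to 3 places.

PS ≈ 0.090

p₁ = P(outcome | exposed) = 814/4138 = 0.19671
p₀ = P(outcome | unexposed) = 555/4752 = 0.11679
Under exogeneity and monotonicity, PS = (p₁ − p₀) / (1 − p₀).
PS = (0.19671 − 0.11679) / (1 − 0.11679) = 0.07992 / 0.88321 ≈ 0.0905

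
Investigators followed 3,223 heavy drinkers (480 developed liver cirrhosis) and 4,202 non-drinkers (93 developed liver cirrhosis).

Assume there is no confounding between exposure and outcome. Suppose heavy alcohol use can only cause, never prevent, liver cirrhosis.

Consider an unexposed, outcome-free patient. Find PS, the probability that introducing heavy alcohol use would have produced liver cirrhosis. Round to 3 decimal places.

p₁ = P(outcome | exposed) = 480/3223 = 0.14893
p₀ = P(outcome | unexposed) = 93/4202 = 0.022132
Under exogeneity and monotonicity, PS = (p₁ − p₀) / (1 − p₀).
PS = (0.14893 − 0.022132) / (1 − 0.022132) = 0.1268 / 0.97787 ≈ 0.1297

PS ≈ 0.130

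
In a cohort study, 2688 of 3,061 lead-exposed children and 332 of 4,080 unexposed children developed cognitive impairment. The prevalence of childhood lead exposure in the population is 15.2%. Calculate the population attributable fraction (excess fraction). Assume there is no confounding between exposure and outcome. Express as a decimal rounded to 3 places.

PAF ≈ 0.598

p₁ = P(outcome | exposed) = 2688/3061 = 0.87814
p₀ = P(outcome | unexposed) = 332/4080 = 0.081373
Overall risk P(Y=1) = π·p₁ + (1−π)·p₀ = 0.152×0.87814 + 0.848×0.081373 = 0.20248.
Under exogeneity, PAF = [P(Y=1) − p₀] / P(Y=1).
PAF = (0.20248 − 0.081373) / 0.20248 ≈ 0.5981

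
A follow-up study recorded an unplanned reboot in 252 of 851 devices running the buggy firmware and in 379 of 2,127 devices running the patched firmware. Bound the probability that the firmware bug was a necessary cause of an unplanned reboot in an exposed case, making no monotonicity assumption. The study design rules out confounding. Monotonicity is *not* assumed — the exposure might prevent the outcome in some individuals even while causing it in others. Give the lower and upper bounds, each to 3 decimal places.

p₁ = P(outcome | exposed) = 252/851 = 0.29612
p₀ = P(outcome | unexposed) = 379/2127 = 0.17819
Under exogeneity alone the bounds on PN are max{0,(p₁−p₀)/p₁} ≤ PN ≤ min{1,(1−p₀)/p₁}.
  lower = (p₁ − p₀)/p₁ = 0.11794 / 0.29612 ≈ 0.3983
  upper = min{1, (1 − p₀)/p₁} = 0.82181 / 0.29612 ≈ 2.7753 → capped at 1

0.398 ≤ PN ≤ 1.000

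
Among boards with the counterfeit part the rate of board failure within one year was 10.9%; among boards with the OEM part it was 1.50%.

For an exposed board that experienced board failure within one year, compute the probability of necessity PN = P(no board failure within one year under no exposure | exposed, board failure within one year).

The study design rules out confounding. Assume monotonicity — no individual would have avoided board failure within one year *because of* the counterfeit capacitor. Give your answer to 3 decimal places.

PN ≈ 0.862

p₁ = 0.109, p₀ = 0.015.
Under exogeneity and monotonicity, PN = (p₁ − p₀) / p₁.
PN = (0.109 − 0.015) / 0.109 = 0.094 / 0.109 ≈ 0.8624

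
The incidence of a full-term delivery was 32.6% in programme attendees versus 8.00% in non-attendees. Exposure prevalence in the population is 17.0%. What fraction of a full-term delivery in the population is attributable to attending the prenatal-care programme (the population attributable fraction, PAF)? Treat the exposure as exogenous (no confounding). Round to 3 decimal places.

PAF ≈ 0.343

p₁ = 0.326, p₀ = 0.08.
Overall risk P(Y=1) = π·p₁ + (1−π)·p₀ = 0.17×0.326 + 0.83×0.08 = 0.12182.
Under exogeneity, PAF = [P(Y=1) − p₀] / P(Y=1).
PAF = (0.12182 − 0.08) / 0.12182 ≈ 0.3433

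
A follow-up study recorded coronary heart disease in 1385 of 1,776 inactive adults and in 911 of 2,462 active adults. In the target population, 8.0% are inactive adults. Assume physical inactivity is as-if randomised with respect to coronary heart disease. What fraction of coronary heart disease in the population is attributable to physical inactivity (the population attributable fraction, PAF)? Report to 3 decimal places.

PAF ≈ 0.081

p₁ = P(outcome | exposed) = 1385/1776 = 0.77984
p₀ = P(outcome | unexposed) = 911/2462 = 0.37002
Overall risk P(Y=1) = π·p₁ + (1−π)·p₀ = 0.08×0.77984 + 0.92×0.37002 = 0.40281.
Under exogeneity, PAF = [P(Y=1) − p₀] / P(Y=1).
PAF = (0.40281 − 0.37002) / 0.40281 ≈ 0.0814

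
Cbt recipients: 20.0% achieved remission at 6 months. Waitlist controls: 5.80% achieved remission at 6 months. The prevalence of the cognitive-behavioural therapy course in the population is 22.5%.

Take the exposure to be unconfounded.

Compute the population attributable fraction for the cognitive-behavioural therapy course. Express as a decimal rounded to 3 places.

p₁ = 0.2, p₀ = 0.058.
Overall risk P(Y=1) = π·p₁ + (1−π)·p₀ = 0.225×0.2 + 0.775×0.058 = 0.08995.
Under exogeneity, PAF = [P(Y=1) − p₀] / P(Y=1).
PAF = (0.08995 − 0.058) / 0.08995 ≈ 0.3552

PAF ≈ 0.355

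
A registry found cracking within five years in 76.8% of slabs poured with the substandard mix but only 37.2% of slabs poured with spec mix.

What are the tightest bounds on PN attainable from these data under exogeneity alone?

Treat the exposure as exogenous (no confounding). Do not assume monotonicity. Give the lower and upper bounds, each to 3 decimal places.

0.516 ≤ PN ≤ 0.818

p₁ = 0.768, p₀ = 0.372.
Under exogeneity alone the bounds on PN are max{0,(p₁−p₀)/p₁} ≤ PN ≤ min{1,(1−p₀)/p₁}.
  lower = (p₁ − p₀)/p₁ = 0.396 / 0.768 ≈ 0.5156
  upper = min{1, (1 − p₀)/p₁} = 0.628 / 0.768 ≈ 0.8177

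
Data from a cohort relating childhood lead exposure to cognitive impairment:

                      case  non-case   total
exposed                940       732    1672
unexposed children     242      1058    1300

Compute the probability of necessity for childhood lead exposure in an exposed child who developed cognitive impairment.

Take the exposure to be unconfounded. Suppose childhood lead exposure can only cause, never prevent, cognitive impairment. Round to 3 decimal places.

p₁ = P(outcome | exposed) = 940/1672 = 0.5622
p₀ = P(outcome | unexposed) = 242/1300 = 0.18615
Under exogeneity and monotonicity, PN = (p₁ − p₀)/p₁.
PN = (0.5622 − 0.18615) / 0.5622 ≈ 0.6689

PN ≈ 0.669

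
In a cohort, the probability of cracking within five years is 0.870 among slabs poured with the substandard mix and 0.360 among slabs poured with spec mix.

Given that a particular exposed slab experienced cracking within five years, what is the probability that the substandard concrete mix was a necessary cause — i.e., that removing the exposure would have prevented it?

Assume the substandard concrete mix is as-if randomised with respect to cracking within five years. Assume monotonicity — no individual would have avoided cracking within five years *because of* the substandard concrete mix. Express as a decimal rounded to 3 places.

Let p₁ = 0.87, p₀ = 0.36.
Under exogeneity and monotonicity, PN = (p₁ − p₀) / p₁.
PN = (0.87 − 0.36) / 0.87 = 0.51 / 0.87 ≈ 0.5862

PN ≈ 0.586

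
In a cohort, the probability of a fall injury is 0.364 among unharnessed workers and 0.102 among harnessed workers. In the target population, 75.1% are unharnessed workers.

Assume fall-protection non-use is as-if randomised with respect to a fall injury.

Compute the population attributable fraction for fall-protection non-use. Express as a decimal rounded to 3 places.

Let p₁ = 0.364, p₀ = 0.102.
Overall risk P(Y=1) = π·p₁ + (1−π)·p₀ = 0.751×0.364 + 0.249×0.102 = 0.29876.
Under exogeneity, PAF = [P(Y=1) − p₀] / P(Y=1).
PAF = (0.29876 − 0.102) / 0.29876 ≈ 0.6586

PAF ≈ 0.659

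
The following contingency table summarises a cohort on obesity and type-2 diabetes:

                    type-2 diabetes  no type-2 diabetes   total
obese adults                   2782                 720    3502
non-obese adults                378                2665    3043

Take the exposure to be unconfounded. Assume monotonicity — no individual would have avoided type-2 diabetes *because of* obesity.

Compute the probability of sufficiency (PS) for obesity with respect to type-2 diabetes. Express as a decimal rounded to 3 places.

PS ≈ 0.765

p₁ = P(outcome | exposed) = 2782/3502 = 0.7944
p₀ = P(outcome | unexposed) = 378/3043 = 0.12422
Under exogeneity and monotonicity, PS = (p₁ − p₀)/(1 − p₀).
PS = (0.7944 − 0.12422) / 0.87578 ≈ 0.7652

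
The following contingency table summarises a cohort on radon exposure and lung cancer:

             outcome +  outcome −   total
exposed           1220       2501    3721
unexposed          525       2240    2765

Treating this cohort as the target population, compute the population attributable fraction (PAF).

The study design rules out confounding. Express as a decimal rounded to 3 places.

PAF ≈ 0.294

p₁ = P(outcome | exposed) = 1220/3721 = 0.32787
p₀ = P(outcome | unexposed) = 525/2765 = 0.18987
Exposure prevalence π = 3721/6486 = 0.5737; overall risk P(Y=1) = 0.26904.
Under exogeneity, PAF = [P(Y=1) − p₀]/P(Y=1).
PAF = (0.26904 − 0.18987) / 0.26904 ≈ 0.2943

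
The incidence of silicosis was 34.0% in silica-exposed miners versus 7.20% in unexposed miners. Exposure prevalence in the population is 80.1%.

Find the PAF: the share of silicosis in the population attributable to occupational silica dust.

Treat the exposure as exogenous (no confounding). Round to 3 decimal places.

p₁ = 0.34, p₀ = 0.072.
Overall risk P(Y=1) = π·p₁ + (1−π)·p₀ = 0.801×0.34 + 0.199×0.072 = 0.28667.
Under exogeneity, PAF = [P(Y=1) − p₀] / P(Y=1).
PAF = (0.28667 − 0.072) / 0.28667 ≈ 0.7488

PAF ≈ 0.749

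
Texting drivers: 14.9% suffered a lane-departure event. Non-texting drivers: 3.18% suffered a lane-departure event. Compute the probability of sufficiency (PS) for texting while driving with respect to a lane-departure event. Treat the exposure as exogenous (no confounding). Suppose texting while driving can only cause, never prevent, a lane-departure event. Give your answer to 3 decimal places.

PS ≈ 0.121

p₁ = 0.149, p₀ = 0.0318.
Under exogeneity and monotonicity, PS = (p₁ − p₀) / (1 − p₀).
PS = (0.149 − 0.0318) / (1 − 0.0318) = 0.1172 / 0.9682 ≈ 0.1210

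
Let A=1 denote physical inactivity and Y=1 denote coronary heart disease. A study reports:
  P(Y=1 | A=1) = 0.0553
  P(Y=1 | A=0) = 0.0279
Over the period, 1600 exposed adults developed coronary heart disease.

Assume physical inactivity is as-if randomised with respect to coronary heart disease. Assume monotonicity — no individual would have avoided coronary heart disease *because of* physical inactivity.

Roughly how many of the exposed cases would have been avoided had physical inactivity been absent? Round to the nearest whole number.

about 793 cases

Let p₁ = 0.0553, p₀ = 0.0279.
PN = (p₁ − p₀)/p₁ = (0.0553 − 0.0279) / 0.0553 ≈ 0.49548.
Attributable cases ≈ PN × (exposed cases) = 0.49548 × 1600 ≈ 792.77.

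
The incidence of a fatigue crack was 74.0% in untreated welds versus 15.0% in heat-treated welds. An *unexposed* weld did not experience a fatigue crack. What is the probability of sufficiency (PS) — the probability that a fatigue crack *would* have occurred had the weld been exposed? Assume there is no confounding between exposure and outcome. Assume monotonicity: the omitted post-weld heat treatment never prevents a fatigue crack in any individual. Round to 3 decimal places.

p₁ = 0.74, p₀ = 0.15.
Under exogeneity and monotonicity, PS = (p₁ − p₀) / (1 − p₀).
PS = (0.74 − 0.15) / (1 − 0.15) = 0.59 / 0.85 ≈ 0.6941

PS ≈ 0.694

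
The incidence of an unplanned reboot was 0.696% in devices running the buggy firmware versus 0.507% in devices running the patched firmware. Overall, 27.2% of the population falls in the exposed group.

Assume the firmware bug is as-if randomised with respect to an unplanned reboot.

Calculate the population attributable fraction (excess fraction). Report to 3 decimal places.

PAF ≈ 0.092

p₁ = 0.00696, p₀ = 0.00507.
Overall risk P(Y=1) = π·p₁ + (1−π)·p₀ = 0.272×0.00696 + 0.728×0.00507 = 0.0055841.
Under exogeneity, PAF = [P(Y=1) − p₀] / P(Y=1).
PAF = (0.0055841 − 0.00507) / 0.0055841 ≈ 0.0921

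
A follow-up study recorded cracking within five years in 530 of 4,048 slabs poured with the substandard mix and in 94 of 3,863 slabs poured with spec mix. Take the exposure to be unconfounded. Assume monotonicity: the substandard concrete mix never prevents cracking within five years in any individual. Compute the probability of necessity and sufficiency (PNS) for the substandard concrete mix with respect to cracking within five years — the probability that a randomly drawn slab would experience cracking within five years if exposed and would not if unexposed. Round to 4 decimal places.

p₁ = P(outcome | exposed) = 530/4048 = 0.13093
p₀ = P(outcome | unexposed) = 94/3863 = 0.024333
Under exogeneity and monotonicity, PNS = p₁ − p₀.
PNS = 0.13093 − 0.024333 = 0.1066

PNS ≈ 0.1066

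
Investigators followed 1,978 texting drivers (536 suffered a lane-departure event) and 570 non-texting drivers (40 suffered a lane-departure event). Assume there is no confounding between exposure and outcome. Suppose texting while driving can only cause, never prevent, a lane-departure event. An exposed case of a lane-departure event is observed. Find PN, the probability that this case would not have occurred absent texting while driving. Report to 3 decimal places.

PN ≈ 0.741

p₁ = P(outcome | exposed) = 536/1978 = 0.27098
p₀ = P(outcome | unexposed) = 40/570 = 0.070175
Under exogeneity and monotonicity, PN = (p₁ − p₀) / p₁.
PN = (0.27098 − 0.070175) / 0.27098 = 0.20081 / 0.27098 ≈ 0.7410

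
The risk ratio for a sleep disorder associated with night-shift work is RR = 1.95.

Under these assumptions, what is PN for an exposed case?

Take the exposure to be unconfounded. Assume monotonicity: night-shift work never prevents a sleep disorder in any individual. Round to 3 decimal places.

PN ≈ 0.487

Under exogeneity and monotonicity, PN = (RR − 1) / RR = 1 − 1/RR.
PN = (1.95 − 1) / 1.95 = 0.95 / 1.95 ≈ 0.4872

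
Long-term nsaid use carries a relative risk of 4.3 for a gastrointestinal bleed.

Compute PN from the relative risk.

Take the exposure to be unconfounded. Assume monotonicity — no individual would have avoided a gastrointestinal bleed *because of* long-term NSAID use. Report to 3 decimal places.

PN ≈ 0.767

Under exogeneity and monotonicity, PN = (RR − 1) / RR = 1 − 1/RR.
PN = (4.3 − 1) / 4.3 = 3.3 / 4.3 ≈ 0.7674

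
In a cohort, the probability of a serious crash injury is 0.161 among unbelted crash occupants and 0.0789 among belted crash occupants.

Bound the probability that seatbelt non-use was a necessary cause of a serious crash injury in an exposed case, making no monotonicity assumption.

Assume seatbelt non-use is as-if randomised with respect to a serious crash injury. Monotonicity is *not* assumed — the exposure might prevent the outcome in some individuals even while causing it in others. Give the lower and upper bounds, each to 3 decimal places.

0.510 ≤ PN ≤ 1.000

Let p₁ = 0.161, p₀ = 0.0789.
Under exogeneity alone the bounds on PN are max{0,(p₁−p₀)/p₁} ≤ PN ≤ min{1,(1−p₀)/p₁}.
  lower = (p₁ − p₀)/p₁ = 0.0821 / 0.161 ≈ 0.5099
  upper = min{1, (1 − p₀)/p₁} = 0.9211 / 0.161 ≈ 5.7211 → capped at 1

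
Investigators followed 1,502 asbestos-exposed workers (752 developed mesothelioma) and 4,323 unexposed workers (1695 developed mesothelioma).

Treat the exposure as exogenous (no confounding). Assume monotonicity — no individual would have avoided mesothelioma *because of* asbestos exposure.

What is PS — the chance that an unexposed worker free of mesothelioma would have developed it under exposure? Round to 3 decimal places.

p₁ = P(outcome | exposed) = 752/1502 = 0.50067
p₀ = P(outcome | unexposed) = 1695/4323 = 0.39209
Under exogeneity and monotonicity, PS = (p₁ − p₀) / (1 − p₀).
PS = (0.50067 − 0.39209) / (1 − 0.39209) = 0.10858 / 0.60791 ≈ 0.1786

PS ≈ 0.179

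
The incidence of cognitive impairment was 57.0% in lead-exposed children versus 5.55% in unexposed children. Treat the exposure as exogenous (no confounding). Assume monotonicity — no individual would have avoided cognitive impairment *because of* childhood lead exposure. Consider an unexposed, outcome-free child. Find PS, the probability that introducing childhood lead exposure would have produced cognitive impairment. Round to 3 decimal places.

PS ≈ 0.545

p₁ = 0.57, p₀ = 0.0555.
Under exogeneity and monotonicity, PS = (p₁ − p₀) / (1 − p₀).
PS = (0.57 − 0.0555) / (1 − 0.0555) = 0.5145 / 0.9445 ≈ 0.5447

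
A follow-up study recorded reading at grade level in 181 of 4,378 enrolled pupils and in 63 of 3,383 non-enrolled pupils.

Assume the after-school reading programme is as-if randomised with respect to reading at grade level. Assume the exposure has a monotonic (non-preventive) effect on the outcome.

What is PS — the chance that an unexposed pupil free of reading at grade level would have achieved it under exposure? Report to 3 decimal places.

PS ≈ 0.023

p₁ = P(outcome | exposed) = 181/4378 = 0.041343
p₀ = P(outcome | unexposed) = 63/3383 = 0.018623
Under exogeneity and monotonicity, PS = (p₁ − p₀) / (1 − p₀).
PS = (0.041343 − 0.018623) / (1 − 0.018623) = 0.022721 / 0.98138 ≈ 0.0232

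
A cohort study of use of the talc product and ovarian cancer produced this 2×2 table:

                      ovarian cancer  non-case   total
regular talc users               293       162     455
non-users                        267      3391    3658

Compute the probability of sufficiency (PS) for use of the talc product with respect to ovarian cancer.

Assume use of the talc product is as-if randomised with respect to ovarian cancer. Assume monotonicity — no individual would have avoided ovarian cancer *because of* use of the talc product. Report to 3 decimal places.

PS ≈ 0.616

p₁ = P(outcome | exposed) = 293/455 = 0.64396
p₀ = P(outcome | unexposed) = 267/3658 = 0.072991
Under exogeneity and monotonicity, PS = (p₁ − p₀) / (1 − p₀).
PS = (0.64396 − 0.072991) / (1 − 0.072991) = 0.57097 / 0.92701 ≈ 0.6159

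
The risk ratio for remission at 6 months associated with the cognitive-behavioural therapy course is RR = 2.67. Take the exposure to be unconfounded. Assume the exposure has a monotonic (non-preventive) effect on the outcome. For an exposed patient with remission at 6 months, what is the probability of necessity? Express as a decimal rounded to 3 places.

Under exogeneity and monotonicity, PN = (RR − 1) / RR = 1 − 1/RR.
PN = (2.67 − 1) / 2.67 = 1.67 / 2.67 ≈ 0.6255

PN ≈ 0.625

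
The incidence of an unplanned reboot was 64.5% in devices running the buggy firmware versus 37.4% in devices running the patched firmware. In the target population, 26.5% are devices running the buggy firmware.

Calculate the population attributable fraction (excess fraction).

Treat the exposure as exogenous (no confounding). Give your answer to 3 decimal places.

p₁ = 0.645, p₀ = 0.374.
Overall risk P(Y=1) = π·p₁ + (1−π)·p₀ = 0.265×0.645 + 0.735×0.374 = 0.44581.
Under exogeneity, PAF = [P(Y=1) − p₀] / P(Y=1).
PAF = (0.44581 − 0.374) / 0.44581 ≈ 0.1611

PAF ≈ 0.161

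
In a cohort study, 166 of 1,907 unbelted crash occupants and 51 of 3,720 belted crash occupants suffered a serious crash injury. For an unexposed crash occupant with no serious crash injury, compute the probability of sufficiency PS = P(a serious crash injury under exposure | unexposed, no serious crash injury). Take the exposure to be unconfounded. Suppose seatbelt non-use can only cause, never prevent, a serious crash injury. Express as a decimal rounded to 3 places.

PS ≈ 0.074

p₁ = P(outcome | exposed) = 166/1907 = 0.087048
p₀ = P(outcome | unexposed) = 51/3720 = 0.01371
Under exogeneity and monotonicity, PS = (p₁ − p₀) / (1 − p₀).
PS = (0.087048 − 0.01371) / (1 − 0.01371) = 0.073338 / 0.98629 ≈ 0.0744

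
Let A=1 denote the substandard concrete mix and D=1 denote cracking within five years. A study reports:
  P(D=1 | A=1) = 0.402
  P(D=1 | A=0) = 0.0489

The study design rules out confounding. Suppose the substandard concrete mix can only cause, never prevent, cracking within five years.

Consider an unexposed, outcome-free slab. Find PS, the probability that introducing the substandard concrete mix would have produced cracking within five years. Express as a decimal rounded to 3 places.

Let p₁ = 0.402, p₀ = 0.0489.
Under exogeneity and monotonicity, PS = (p₁ − p₀) / (1 − p₀).
PS = (0.402 − 0.0489) / (1 − 0.0489) = 0.3531 / 0.9511 ≈ 0.3713

PS ≈ 0.371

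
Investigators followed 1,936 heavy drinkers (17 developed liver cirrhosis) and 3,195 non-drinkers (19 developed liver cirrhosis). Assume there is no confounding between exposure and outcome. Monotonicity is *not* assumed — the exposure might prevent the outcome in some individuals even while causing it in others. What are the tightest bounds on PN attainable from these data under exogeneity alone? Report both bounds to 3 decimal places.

p₁ = P(outcome | exposed) = 17/1936 = 0.008781
p₀ = P(outcome | unexposed) = 19/3195 = 0.0059468
Under exogeneity alone the bounds on PN are max{0,(p₁−p₀)/p₁} ≤ PN ≤ min{1,(1−p₀)/p₁}.
  lower = (p₁ − p₀)/p₁ = 0.0028342 / 0.008781 ≈ 0.3228
  upper = min{1, (1 − p₀)/p₁} = 0.99405 / 0.008781 ≈ 113.2051 → capped at 1

0.323 ≤ PN ≤ 1.000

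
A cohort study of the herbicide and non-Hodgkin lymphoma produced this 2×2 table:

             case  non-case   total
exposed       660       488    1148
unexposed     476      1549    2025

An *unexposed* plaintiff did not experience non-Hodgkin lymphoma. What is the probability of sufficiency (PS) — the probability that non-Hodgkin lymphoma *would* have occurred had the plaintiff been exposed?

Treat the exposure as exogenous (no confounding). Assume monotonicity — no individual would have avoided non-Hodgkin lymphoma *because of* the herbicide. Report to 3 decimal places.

p₁ = P(outcome | exposed) = 660/1148 = 0.57491
p₀ = P(outcome | unexposed) = 476/2025 = 0.23506
Under exogeneity and monotonicity, PS = (p₁ − p₀)/(1 − p₀).
PS = (0.57491 − 0.23506) / 0.76494 ≈ 0.4443

PS ≈ 0.444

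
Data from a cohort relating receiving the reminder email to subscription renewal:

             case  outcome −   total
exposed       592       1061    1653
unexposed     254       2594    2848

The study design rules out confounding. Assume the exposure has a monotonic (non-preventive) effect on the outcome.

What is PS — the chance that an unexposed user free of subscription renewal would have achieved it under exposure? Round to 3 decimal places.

PS ≈ 0.295

p₁ = P(outcome | exposed) = 592/1653 = 0.35814
p₀ = P(outcome | unexposed) = 254/2848 = 0.089185
Under exogeneity and monotonicity, PS = (p₁ − p₀)/(1 − p₀).
PS = (0.35814 − 0.089185) / 0.91081 ≈ 0.2953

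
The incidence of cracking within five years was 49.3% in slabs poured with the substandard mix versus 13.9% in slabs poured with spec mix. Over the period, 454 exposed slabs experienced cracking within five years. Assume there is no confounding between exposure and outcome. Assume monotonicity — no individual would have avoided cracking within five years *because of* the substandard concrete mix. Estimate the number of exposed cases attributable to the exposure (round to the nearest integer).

p₁ = 0.493, p₀ = 0.139.
PN = (p₁ − p₀)/p₁ = (0.493 − 0.139) / 0.493 ≈ 0.71805.
Attributable cases ≈ PN × (exposed cases) = 0.71805 × 454 ≈ 326.00.

about 326 cases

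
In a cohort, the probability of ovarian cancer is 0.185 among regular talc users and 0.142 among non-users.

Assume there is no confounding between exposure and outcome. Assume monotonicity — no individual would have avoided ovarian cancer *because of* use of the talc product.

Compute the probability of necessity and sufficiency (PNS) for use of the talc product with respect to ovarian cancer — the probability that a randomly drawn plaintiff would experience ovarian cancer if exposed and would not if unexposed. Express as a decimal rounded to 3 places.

PNS ≈ 0.043

Let p₁ = 0.185, p₀ = 0.142.
Under exogeneity and monotonicity, PNS = p₁ − p₀.
PNS = 0.185 − 0.142 = 0.043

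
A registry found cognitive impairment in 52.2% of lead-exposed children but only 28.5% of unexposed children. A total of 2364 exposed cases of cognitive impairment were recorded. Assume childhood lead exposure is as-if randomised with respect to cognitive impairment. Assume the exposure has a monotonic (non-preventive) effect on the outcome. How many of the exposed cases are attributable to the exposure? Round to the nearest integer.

p₁ = 0.522, p₀ = 0.285.
PN = (p₁ − p₀)/p₁ = (0.522 − 0.285) / 0.522 ≈ 0.45402.
Attributable cases ≈ PN × (exposed cases) = 0.45402 × 2364 ≈ 1073.31.

about 1073 cases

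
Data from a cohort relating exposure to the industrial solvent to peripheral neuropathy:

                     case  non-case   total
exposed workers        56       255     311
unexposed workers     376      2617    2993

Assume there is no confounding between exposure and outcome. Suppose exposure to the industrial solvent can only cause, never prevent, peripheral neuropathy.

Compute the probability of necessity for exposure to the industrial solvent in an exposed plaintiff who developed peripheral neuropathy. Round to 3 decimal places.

p₁ = P(outcome | exposed) = 56/311 = 0.18006
p₀ = P(outcome | unexposed) = 376/2993 = 0.12563
Under exogeneity and monotonicity, PN = (p₁ − p₀) / p₁.
PN = (0.18006 − 0.12563) / 0.18006 = 0.054438 / 0.18006 ≈ 0.3023

PN ≈ 0.302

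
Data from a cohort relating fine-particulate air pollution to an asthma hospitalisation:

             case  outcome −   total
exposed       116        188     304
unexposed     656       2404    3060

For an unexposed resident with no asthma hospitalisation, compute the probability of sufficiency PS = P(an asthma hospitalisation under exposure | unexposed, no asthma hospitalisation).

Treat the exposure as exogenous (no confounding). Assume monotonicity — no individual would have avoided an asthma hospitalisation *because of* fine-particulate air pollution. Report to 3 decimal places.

PS ≈ 0.213

p₁ = P(outcome | exposed) = 116/304 = 0.38158
p₀ = P(outcome | unexposed) = 656/3060 = 0.21438
Under exogeneity and monotonicity, PS = (p₁ − p₀)/(1 − p₀).
PS = (0.38158 − 0.21438) / 0.78562 ≈ 0.2128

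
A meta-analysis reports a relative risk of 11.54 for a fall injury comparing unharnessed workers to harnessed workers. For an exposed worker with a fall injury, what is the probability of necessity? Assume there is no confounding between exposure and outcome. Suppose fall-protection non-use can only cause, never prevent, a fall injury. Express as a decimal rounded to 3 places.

PN ≈ 0.913

Under exogeneity and monotonicity, PN = (RR − 1) / RR = 1 − 1/RR.
PN = (11.54 − 1) / 11.54 = 10.54 / 11.54 ≈ 0.9133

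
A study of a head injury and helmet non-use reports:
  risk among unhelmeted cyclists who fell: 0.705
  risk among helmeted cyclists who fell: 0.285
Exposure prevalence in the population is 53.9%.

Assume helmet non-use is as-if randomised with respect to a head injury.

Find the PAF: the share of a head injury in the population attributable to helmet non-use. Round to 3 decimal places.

Let p₁ = 0.705, p₀ = 0.285.
Overall risk P(Y=1) = π·p₁ + (1−π)·p₀ = 0.539×0.705 + 0.461×0.285 = 0.51138.
Under exogeneity, PAF = [P(Y=1) − p₀] / P(Y=1).
PAF = (0.51138 − 0.285) / 0.51138 ≈ 0.4427

PAF ≈ 0.443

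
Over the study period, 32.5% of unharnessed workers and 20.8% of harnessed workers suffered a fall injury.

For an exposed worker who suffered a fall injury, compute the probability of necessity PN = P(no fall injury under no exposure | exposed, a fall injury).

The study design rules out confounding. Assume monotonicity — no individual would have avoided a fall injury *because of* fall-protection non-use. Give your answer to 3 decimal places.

p₁ = 0.325, p₀ = 0.208.
Under exogeneity and monotonicity, PN = (p₁ − p₀) / p₁.
PN = (0.325 − 0.208) / 0.325 = 0.117 / 0.325 ≈ 0.3600

PN ≈ 0.360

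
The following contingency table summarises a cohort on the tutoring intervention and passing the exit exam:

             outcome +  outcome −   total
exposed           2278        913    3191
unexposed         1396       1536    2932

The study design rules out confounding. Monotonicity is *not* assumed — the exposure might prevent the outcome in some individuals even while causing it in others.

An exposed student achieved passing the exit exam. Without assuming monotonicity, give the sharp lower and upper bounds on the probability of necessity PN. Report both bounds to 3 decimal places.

p₁ = P(outcome | exposed) = 2278/3191 = 0.71388
p₀ = P(outcome | unexposed) = 1396/2932 = 0.47613
Under exogeneity alone the bounds on PN are max{0,(p₁−p₀)/p₁} ≤ PN ≤ min{1,(1−p₀)/p₁}.
  lower = (p₁ − p₀)/p₁ = 0.23776 / 0.71388 ≈ 0.3330
  upper = min{1, (1 − p₀)/p₁} = 0.52387 / 0.71388 ≈ 0.7338

0.333 ≤ PN ≤ 0.734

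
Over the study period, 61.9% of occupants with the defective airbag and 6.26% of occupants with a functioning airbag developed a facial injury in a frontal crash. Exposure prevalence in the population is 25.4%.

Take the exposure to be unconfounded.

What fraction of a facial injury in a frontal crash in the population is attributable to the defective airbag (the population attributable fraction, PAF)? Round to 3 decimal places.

PAF ≈ 0.693

p₁ = 0.619, p₀ = 0.0626.
Overall risk P(Y=1) = π·p₁ + (1−π)·p₀ = 0.254×0.619 + 0.746×0.0626 = 0.20393.
Under exogeneity, PAF = [P(Y=1) − p₀] / P(Y=1).
PAF = (0.20393 − 0.0626) / 0.20393 ≈ 0.6930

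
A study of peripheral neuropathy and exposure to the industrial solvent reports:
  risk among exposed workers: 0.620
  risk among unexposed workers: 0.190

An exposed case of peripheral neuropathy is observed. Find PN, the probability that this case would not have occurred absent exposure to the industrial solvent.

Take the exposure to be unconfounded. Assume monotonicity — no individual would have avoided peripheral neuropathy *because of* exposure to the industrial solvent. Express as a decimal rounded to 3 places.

PN ≈ 0.694

Let p₁ = 0.62, p₀ = 0.19.
Under exogeneity and monotonicity, PN = (p₁ − p₀) / p₁.
PN = (0.62 − 0.19) / 0.62 = 0.43 / 0.62 ≈ 0.6935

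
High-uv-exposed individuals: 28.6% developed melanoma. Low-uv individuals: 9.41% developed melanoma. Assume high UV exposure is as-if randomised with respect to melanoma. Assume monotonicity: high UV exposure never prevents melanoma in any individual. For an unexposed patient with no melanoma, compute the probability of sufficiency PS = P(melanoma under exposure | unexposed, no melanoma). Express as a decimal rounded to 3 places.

p₁ = 0.286, p₀ = 0.0941.
Under exogeneity and monotonicity, PS = (p₁ − p₀) / (1 − p₀).
PS = (0.286 − 0.0941) / (1 − 0.0941) = 0.1919 / 0.9059 ≈ 0.2118

PS ≈ 0.212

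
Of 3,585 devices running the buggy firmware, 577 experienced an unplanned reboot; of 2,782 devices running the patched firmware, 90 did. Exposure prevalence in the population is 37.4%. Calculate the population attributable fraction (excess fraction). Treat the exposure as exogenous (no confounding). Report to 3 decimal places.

p₁ = P(outcome | exposed) = 577/3585 = 0.16095
p₀ = P(outcome | unexposed) = 90/2782 = 0.032351
Overall risk P(Y=1) = π·p₁ + (1−π)·p₀ = 0.374×0.16095 + 0.626×0.032351 = 0.080446.
Under exogeneity, PAF = [P(Y=1) − p₀] / P(Y=1).
PAF = (0.080446 − 0.032351) / 0.080446 ≈ 0.5979

PAF ≈ 0.598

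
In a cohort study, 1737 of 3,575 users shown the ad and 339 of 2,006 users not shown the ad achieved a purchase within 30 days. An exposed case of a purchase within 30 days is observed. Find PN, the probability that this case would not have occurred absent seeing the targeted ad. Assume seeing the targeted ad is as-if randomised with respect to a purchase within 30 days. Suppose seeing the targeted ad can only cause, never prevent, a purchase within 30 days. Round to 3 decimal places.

PN ≈ 0.652

p₁ = P(outcome | exposed) = 1737/3575 = 0.48587
p₀ = P(outcome | unexposed) = 339/2006 = 0.16899
Under exogeneity and monotonicity, PN = (p₁ − p₀) / p₁.
PN = (0.48587 − 0.16899) / 0.48587 = 0.31688 / 0.48587 ≈ 0.6522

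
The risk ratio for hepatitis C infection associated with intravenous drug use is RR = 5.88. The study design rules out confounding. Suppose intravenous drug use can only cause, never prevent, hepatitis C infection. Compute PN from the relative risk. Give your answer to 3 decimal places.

Under exogeneity and monotonicity, PN = (RR − 1) / RR = 1 − 1/RR.
PN = (5.88 − 1) / 5.88 = 4.88 / 5.88 ≈ 0.8299

PN ≈ 0.830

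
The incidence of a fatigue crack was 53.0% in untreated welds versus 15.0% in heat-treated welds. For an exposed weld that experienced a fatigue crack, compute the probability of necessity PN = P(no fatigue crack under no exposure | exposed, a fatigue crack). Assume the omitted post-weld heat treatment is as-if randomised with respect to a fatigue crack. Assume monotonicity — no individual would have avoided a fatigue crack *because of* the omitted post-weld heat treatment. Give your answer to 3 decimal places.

p₁ = 0.53, p₀ = 0.15.
Under exogeneity and monotonicity, PN = (p₁ − p₀) / p₁.
PN = (0.53 − 0.15) / 0.53 = 0.38 / 0.53 ≈ 0.7170

PN ≈ 0.717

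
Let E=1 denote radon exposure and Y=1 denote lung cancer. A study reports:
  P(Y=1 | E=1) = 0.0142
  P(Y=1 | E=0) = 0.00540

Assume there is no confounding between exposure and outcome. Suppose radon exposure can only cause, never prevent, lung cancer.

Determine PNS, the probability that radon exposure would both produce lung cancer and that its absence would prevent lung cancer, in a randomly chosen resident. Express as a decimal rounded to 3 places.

Let p₁ = 0.0142, p₀ = 0.0054.
Under exogeneity and monotonicity, PNS = p₁ − p₀.
PNS = 0.0142 − 0.0054 = 0.0088

PNS ≈ 0.009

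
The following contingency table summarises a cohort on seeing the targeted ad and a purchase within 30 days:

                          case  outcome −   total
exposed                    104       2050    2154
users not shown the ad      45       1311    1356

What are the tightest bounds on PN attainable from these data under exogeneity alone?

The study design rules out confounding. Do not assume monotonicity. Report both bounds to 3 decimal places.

p₁ = P(outcome | exposed) = 104/2154 = 0.048282
p₀ = P(outcome | unexposed) = 45/1356 = 0.033186
Under exogeneity alone the bounds on PN are max{0,(p₁−p₀)/p₁} ≤ PN ≤ min{1,(1−p₀)/p₁}.
  lower = (p₁ − p₀)/p₁ = 0.015096 / 0.048282 ≈ 0.3127
  upper = min{1, (1 − p₀)/p₁} = 0.96681 / 0.048282 ≈ 20.0242 → capped at 1

0.313 ≤ PN ≤ 1.000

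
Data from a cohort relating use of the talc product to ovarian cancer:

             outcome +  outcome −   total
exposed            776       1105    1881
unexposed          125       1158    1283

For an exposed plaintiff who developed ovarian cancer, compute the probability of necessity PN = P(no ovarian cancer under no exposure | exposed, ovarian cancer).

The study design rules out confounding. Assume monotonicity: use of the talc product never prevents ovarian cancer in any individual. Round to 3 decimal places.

p₁ = P(outcome | exposed) = 776/1881 = 0.41255
p₀ = P(outcome | unexposed) = 125/1283 = 0.097428
Under exogeneity and monotonicity, PN = (p₁ − p₀)/p₁.
PN = (0.41255 − 0.097428) / 0.41255 ≈ 0.7638

PN ≈ 0.764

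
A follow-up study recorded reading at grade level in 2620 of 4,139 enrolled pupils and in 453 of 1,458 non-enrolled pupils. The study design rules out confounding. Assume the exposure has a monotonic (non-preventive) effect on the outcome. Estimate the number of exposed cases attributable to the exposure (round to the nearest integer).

about 1334 cases

p₁ = P(outcome | exposed) = 2620/4139 = 0.633
p₀ = P(outcome | unexposed) = 453/1458 = 0.3107
PN = (p₁ − p₀)/p₁ = (0.633 − 0.3107) / 0.633 ≈ 0.50917.
Attributable cases ≈ PN × (exposed cases) = 0.50917 × 2620 ≈ 1334.01.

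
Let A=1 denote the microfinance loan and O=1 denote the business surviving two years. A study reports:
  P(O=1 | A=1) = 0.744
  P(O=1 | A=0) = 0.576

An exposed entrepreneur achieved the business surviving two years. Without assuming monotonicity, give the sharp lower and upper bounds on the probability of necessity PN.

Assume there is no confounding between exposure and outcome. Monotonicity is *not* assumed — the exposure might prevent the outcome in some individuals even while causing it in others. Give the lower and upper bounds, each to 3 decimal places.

0.226 ≤ PN ≤ 0.570

Let p₁ = 0.744, p₀ = 0.576.
Under exogeneity alone the bounds on PN are max{0,(p₁−p₀)/p₁} ≤ PN ≤ min{1,(1−p₀)/p₁}.
  lower = (p₁ − p₀)/p₁ = 0.168 / 0.744 ≈ 0.2258
  upper = min{1, (1 − p₀)/p₁} = 0.424 / 0.744 ≈ 0.5699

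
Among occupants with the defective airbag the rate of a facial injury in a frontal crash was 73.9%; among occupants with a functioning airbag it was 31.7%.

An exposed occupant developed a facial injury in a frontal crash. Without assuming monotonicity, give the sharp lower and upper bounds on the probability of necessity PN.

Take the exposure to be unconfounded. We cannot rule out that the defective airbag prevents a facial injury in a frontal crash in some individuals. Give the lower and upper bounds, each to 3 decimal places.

p₁ = 0.739, p₀ = 0.317.
Under exogeneity alone the bounds on PN are max{0,(p₁−p₀)/p₁} ≤ PN ≤ min{1,(1−p₀)/p₁}.
  lower = (p₁ − p₀)/p₁ = 0.422 / 0.739 ≈ 0.5710
  upper = min{1, (1 − p₀)/p₁} = 0.683 / 0.739 ≈ 0.9242

0.571 ≤ PN ≤ 0.924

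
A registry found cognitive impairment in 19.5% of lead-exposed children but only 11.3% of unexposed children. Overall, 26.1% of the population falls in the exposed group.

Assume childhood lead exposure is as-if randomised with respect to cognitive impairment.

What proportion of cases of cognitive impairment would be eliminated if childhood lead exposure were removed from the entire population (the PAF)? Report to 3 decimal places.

PAF ≈ 0.159

p₁ = 0.195, p₀ = 0.113.
Overall risk P(Y=1) = π·p₁ + (1−π)·p₀ = 0.261×0.195 + 0.739×0.113 = 0.1344.
Under exogeneity, PAF = [P(Y=1) − p₀] / P(Y=1).
PAF = (0.1344 − 0.113) / 0.1344 ≈ 0.1592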